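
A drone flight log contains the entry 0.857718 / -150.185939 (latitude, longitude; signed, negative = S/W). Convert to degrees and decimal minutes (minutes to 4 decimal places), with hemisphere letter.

0° 51.4631′ N, 150° 11.1563′ W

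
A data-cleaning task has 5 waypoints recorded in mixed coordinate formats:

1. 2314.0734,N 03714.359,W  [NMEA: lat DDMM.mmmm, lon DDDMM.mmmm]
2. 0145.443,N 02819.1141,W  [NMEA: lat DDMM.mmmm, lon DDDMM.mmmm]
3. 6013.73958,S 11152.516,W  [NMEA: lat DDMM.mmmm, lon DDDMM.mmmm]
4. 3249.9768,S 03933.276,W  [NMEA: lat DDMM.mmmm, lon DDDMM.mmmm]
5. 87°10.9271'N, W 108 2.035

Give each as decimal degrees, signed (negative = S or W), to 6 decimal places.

Point 1:
  Lat: degrees = first 2 digits = 23, minutes = 14.0734; 23 + 14.0734/60 = 23.2345567
  N → positive
  λ: split at 3 digits → 037° and 14.359′; 37 + 14.359/60 = 37.2393167
  W → negative
Point 2:
  Lat: split at 2 digits → 01° and 45.443′; 1 + 45.443/60 = 1.7573833
  N → positive
  λ: split at 3 digits → 028° and 19.1141′; 28 + 19.1141/60 = 28.3185683
  hemisphere W, so the sign is −
Point 3:
  Lat: degrees = first 2 digits = 60, minutes = 13.73958; 60 + 13.73958/60 = 60.2289930
  hemisphere S, so the sign is −
  Lon: degrees = first 3 digits = 111, minutes = 52.516; 111 + 52.516/60 = 111.8752667
  W → negative
Point 4:
  Latitude: degrees = first 2 digits = 32, minutes = 49.9768; 32 + 49.9768/60 = 32.8329467
  S → negative
  λ: degrees = first 3 digits = 39, minutes = 33.276; 39 + 33.276/60 = 39.5546000
  W → negative
Point 5:
  Latitude: 10.9271′ = 0.182118°; total 87.1821183
  N ⇒ keep positive
  λ: 2.035′ = 0.033917°; total 108.0339167
  W ⇒ negate

1. 23.234557, -37.239317
2. 1.757383, -28.318568
3. -60.228993, -111.875267
4. -32.832947, -39.554600
5. 87.182118, -108.033917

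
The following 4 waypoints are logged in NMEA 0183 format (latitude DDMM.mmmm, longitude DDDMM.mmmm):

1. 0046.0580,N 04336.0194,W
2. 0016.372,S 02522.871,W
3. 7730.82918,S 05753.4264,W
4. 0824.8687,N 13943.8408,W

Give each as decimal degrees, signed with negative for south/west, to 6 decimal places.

1. 0.767633, -43.600323
2. -0.272867, -25.381183
3. -77.513820, -57.890440
4. 8.414478, -139.730680

Point 1:
  Lat: split at 2 digits → 00° and 46.058′; 0 + 46.058/60 = 0.7676333
  N ⇒ keep positive
  Longitude: degrees = first 3 digits = 43, minutes = 36.0194; 43 + 36.0194/60 = 43.6003233
  W ⇒ negate
Point 2:
  φ: degrees = first 2 digits = 0, minutes = 16.372; 0 + 16.372/60 = 0.2728667
  S ⇒ negate
  Lon: degrees = first 3 digits = 25, minutes = 22.871; 25 + 22.871/60 = 25.3811833
  hemisphere W, so the sign is −
Point 3:
  Lat: degrees = first 2 digits = 77, minutes = 30.82918; 77 + 30.82918/60 = 77.5138197
  S → negative
  Longitude: split at 3 digits → 057° and 53.4264′; 57 + 53.4264/60 = 57.8904400
  W → negative
Point 4:
  Lat: split at 2 digits → 08° and 24.8687′; 8 + 24.8687/60 = 8.4144783
  N → positive
  λ: degrees = first 3 digits = 139, minutes = 43.8408; 139 + 43.8408/60 = 139.7306800
  W → negative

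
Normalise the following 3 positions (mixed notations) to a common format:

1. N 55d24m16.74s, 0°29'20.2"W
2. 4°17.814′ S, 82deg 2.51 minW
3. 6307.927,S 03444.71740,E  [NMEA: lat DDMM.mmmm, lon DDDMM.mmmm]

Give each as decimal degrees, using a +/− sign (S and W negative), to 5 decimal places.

Point 1:
  φ: 55° + 24/60 + 16.74/3600 = 55 + 0.400000 + 0.004650 = 55.404650
  N → positive
  Longitude: 0 + 29/60 + 20.2/3600 = 0.488944
  W ⇒ negate
Point 2:
  Lat: 4 + 17.814/60 = 4.296900
  hemisphere S, so the sign is −
  λ: 82 + 2.51/60 = 82.041833
  W → negative
Point 3:
  Latitude: split at 2 digits → 63° and 7.927′; 63 + 7.927/60 = 63.132117
  hemisphere S, so the sign is −
  λ: split at 3 digits → 034° and 44.7174′; 34 + 44.7174/60 = 34.745290
  E ⇒ keep positive

1. 55.40465, -0.48894
2. -4.29690, -82.04183
3. -63.13212, 34.74529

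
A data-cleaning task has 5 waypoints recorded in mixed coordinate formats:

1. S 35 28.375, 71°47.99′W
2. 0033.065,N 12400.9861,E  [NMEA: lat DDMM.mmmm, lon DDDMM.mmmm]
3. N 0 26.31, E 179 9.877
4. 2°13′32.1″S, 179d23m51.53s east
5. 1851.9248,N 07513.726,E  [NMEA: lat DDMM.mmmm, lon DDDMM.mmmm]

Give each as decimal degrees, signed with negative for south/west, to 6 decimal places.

Point 1:
  φ: 35 + 28.375/60 = 35.4729167
  hemisphere S, so the sign is −
  Longitude: 71 + 47.99/60 = 71.7998333
  W → negative
Point 2:
  Lat: split at 2 digits → 00° and 33.065′; 0 + 33.065/60 = 0.5510833
  N → positive
  Longitude: split at 3 digits → 124° and 0.9861′; 124 + 0.9861/60 = 124.0164350
  E → positive
Point 3:
  Lat: 26.31′ = 0.438500°; total 0.4385000
  N ⇒ keep positive
  Longitude: 9.877′ = 0.164617°; total 179.1646167
  E ⇒ keep positive
Point 4:
  φ: 13′ + 32.1″ = 13.53500′; 2 + 13.53500/60 = 2.2255833
  S → negative
  Lon: 23′ + 51.53″ = 23.85883′; 179 + 23.85883/60 = 179.3976472
  E ⇒ keep positive
Point 5:
  φ: split at 2 digits → 18° and 51.9248′; 18 + 51.9248/60 = 18.8654133
  N ⇒ keep positive
  Lon: degrees = first 3 digits = 75, minutes = 13.726; 75 + 13.726/60 = 75.2287667
  E ⇒ keep positive

1. -35.472917, -71.799833
2. 0.551083, 124.016435
3. 0.438500, 179.164617
4. -2.225583, 179.397647
5. 18.865413, 75.228767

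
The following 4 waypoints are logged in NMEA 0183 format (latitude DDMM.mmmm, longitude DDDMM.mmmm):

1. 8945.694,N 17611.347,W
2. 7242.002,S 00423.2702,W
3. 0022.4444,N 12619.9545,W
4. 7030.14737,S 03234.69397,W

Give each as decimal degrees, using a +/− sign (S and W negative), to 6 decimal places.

Point 1:
  φ: degrees = first 2 digits = 89, minutes = 45.694; 89 + 45.694/60 = 89.7615667
  N → positive
  Lon: degrees = first 3 digits = 176, minutes = 11.347; 176 + 11.347/60 = 176.1891167
  W ⇒ negate
Point 2:
  Lat: degrees = first 2 digits = 72, minutes = 42.002; 72 + 42.002/60 = 72.7000333
  hemisphere S, so the sign is −
  Longitude: degrees = first 3 digits = 4, minutes = 23.2702; 4 + 23.2702/60 = 4.3878367
  W → negative
Point 3:
  φ: split at 2 digits → 00° and 22.4444′; 0 + 22.4444/60 = 0.3740733
  N → positive
  λ: degrees = first 3 digits = 126, minutes = 19.9545; 126 + 19.9545/60 = 126.3325750
  hemisphere W, so the sign is −
Point 4:
  φ: split at 2 digits → 70° and 30.14737′; 70 + 30.14737/60 = 70.5024562
  hemisphere S, so the sign is −
  Lon: split at 3 digits → 032° and 34.69397′; 32 + 34.69397/60 = 32.5782328
  hemisphere W, so the sign is −

1. 89.761567, -176.189117
2. -72.700033, -4.387837
3. 0.374073, -126.332575
4. -70.502456, -32.578233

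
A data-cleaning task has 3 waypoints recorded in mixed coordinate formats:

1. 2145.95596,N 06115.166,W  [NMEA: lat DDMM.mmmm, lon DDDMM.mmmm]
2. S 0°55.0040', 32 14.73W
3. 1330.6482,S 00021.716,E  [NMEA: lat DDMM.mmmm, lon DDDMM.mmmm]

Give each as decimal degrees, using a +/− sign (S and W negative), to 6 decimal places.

1. 21.765933, -61.252767
2. -0.916733, -32.245500
3. -13.510803, 0.361933

Point 1:
  φ: degrees = first 2 digits = 21, minutes = 45.95596; 21 + 45.95596/60 = 21.7659327
  N ⇒ keep positive
  Lon: degrees = first 3 digits = 61, minutes = 15.166; 61 + 15.166/60 = 61.2527667
  hemisphere W, so the sign is −
Point 2:
  φ: 0 + 55.004/60 = 0.9167333
  S ⇒ negate
  Lon: 14.73′ = 0.245500°; total 32.2455000
  W → negative
Point 3:
  Latitude: degrees = first 2 digits = 13, minutes = 30.6482; 13 + 30.6482/60 = 13.5108033
  hemisphere S, so the sign is −
  Lon: split at 3 digits → 000° and 21.716′; 0 + 21.716/60 = 0.3619333
  E ⇒ keep positive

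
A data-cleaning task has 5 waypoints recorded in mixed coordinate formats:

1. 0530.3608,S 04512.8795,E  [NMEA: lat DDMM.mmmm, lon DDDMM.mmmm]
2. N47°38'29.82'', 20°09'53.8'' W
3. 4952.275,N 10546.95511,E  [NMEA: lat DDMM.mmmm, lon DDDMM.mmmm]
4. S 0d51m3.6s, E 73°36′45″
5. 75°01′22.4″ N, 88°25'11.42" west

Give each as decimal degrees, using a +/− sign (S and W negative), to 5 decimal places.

Point 1:
  φ: split at 2 digits → 05° and 30.3608′; 5 + 30.3608/60 = 5.506013
  S → negative
  λ: degrees = first 3 digits = 45, minutes = 12.8795; 45 + 12.8795/60 = 45.214658
  E → positive
Point 2:
  Latitude: 38′ + 29.82″ = 38.49700′; 47 + 38.49700/60 = 47.641617
  N ⇒ keep positive
  Longitude: 20° + 9/60 + 53.8/3600 = 20 + 0.150000 + 0.014944 = 20.164944
  W ⇒ negate
Point 3:
  Latitude: split at 2 digits → 49° and 52.275′; 49 + 52.275/60 = 49.871250
  N → positive
  λ: degrees = first 3 digits = 105, minutes = 46.95511; 105 + 46.95511/60 = 105.782585
  E → positive
Point 4:
  Latitude: 51′ + 3.6″ = 51.06000′; 0 + 51.06000/60 = 0.851000
  S ⇒ negate
  Longitude: 73 + 36/60 + 45/3600 = 73.612500
  E → positive
Point 5:
  φ: 75 + 1/60 + 22.4/3600 = 75.022889
  N → positive
  Longitude: 88 + 25/60 + 11.42/3600 = 88.419839
  W → negative

1. -5.50601, 45.21466
2. 47.64162, -20.16494
3. 49.87125, 105.78259
4. -0.85100, 73.61250
5. 75.02289, -88.41984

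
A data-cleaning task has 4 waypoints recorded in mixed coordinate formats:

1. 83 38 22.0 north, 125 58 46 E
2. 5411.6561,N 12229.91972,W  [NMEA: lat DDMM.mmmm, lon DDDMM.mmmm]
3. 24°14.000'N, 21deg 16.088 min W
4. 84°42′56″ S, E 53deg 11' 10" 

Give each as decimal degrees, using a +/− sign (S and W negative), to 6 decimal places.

1. 83.639444, 125.979444
2. 54.194268, -122.498662
3. 24.233333, -21.268133
4. -84.715556, 53.186111

Point 1:
  φ: 83 + 38/60 + 22/3600 = 83.6394444
  N ⇒ keep positive
  λ: 125 + 58/60 + 46/3600 = 125.9794444
  E ⇒ keep positive
Point 2:
  Latitude: split at 2 digits → 54° and 11.6561′; 54 + 11.6561/60 = 54.1942683
  N → positive
  Longitude: split at 3 digits → 122° and 29.91972′; 122 + 29.91972/60 = 122.4986620
  W ⇒ negate
Point 3:
  φ: 24 + 14/60 = 24.2333333
  N ⇒ keep positive
  Longitude: 16.088′ = 0.268133°; total 21.2681333
  hemisphere W, so the sign is −
Point 4:
  Latitude: 42′ + 56″ = 42.93333′; 84 + 42.93333/60 = 84.7155556
  hemisphere S, so the sign is −
  Lon: 11′ + 10″ = 11.16667′; 53 + 11.16667/60 = 53.1861111
  E ⇒ keep positive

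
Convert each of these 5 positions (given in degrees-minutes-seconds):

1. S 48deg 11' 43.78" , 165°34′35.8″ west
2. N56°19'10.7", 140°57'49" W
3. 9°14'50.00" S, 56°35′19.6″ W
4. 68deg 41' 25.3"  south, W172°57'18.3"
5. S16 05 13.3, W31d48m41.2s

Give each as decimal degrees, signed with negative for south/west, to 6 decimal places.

1. -48.195494, -165.576611
2. 56.319639, -140.963611
3. -9.247222, -56.588778
4. -68.690361, -172.955083
5. -16.087028, -31.811444

Point 1:
  Lat: 48 + 11/60 + 43.78/3600 = 48.1954944
  S → negative
  λ: 165° + 34/60 + 35.8/3600 = 165 + 0.566667 + 0.009944 = 165.5766111
  hemisphere W, so the sign is −
Point 2:
  Lat: 56 + 19/60 + 10.7/3600 = 56.3196389
  N ⇒ keep positive
  Longitude: 140 + 57/60 + 49/3600 = 140.9636111
  hemisphere W, so the sign is −
Point 3:
  Latitude: 9 + 14/60 + 50/3600 = 9.2472222
  S → negative
  Longitude: 56° + 35/60 + 19.6/3600 = 56 + 0.583333 + 0.005444 = 56.5887778
  W ⇒ negate
Point 4:
  Lat: 41′ + 25.3″ = 41.42167′; 68 + 41.42167/60 = 68.6903611
  S ⇒ negate
  Lon: 172° + 57/60 + 18.3/3600 = 172 + 0.950000 + 0.005083 = 172.9550833
  W → negative
Point 5:
  Lat: 16° + 5/60 + 13.3/3600 = 16 + 0.083333 + 0.003694 = 16.0870278
  S → negative
  Longitude: 31 + 48/60 + 41.2/3600 = 31.8114444
  hemisphere W, so the sign is −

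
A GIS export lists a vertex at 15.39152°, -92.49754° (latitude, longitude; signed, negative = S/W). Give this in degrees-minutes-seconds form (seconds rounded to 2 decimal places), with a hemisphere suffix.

Latitude: 0.391520° → 23.49120′; 0.49120 × 60 = 29.4720″
Longitude is negative → W; |value| = 92.497540
λ: 0.497540° → 29.85240′; 0.85240 × 60 = 51.1440″

15°23′29.47″ N, 92°29′51.14″ W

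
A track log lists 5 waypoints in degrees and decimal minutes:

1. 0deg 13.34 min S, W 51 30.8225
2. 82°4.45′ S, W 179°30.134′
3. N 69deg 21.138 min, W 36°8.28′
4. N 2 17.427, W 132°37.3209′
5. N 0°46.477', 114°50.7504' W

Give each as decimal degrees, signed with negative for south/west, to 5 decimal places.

Point 1:
  Lat: 0 + 13.34/60 = 0.222333
  hemisphere S, so the sign is −
  Lon: 30.8225′ = 0.513708°; total 51.513708
  W → negative
Point 2:
  φ: 4.45′ = 0.074167°; total 82.074167
  S ⇒ negate
  λ: 30.134′ = 0.502233°; total 179.502233
  W ⇒ negate
Point 3:
  φ: 69 + 21.138/60 = 69.352300
  N → positive
  λ: 8.28′ = 0.138000°; total 36.138000
  W ⇒ negate
Point 4:
  Lat: 2 + 17.427/60 = 2.290450
  N ⇒ keep positive
  λ: 132 + 37.3209/60 = 132.622015
  W ⇒ negate
Point 5:
  Latitude: 0 + 46.477/60 = 0.774617
  N ⇒ keep positive
  Longitude: 114 + 50.7504/60 = 114.845840
  W → negative

1. -0.22233, -51.51371
2. -82.07417, -179.50223
3. 69.35230, -36.13800
4. 2.29045, -132.62202
5. 0.77462, -114.84584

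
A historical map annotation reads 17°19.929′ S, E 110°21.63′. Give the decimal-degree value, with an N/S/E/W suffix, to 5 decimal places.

Latitude: 17 + 19.929/60 = 17.332150
Lon: 110 + 21.63/60 = 110.360500

17.33215° S, 110.36050° E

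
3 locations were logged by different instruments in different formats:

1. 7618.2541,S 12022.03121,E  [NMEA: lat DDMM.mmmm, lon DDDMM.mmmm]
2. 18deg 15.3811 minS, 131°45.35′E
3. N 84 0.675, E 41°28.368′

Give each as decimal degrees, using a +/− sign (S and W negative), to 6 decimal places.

Point 1:
  Latitude: degrees = first 2 digits = 76, minutes = 18.2541; 76 + 18.2541/60 = 76.3042350
  S ⇒ negate
  λ: split at 3 digits → 120° and 22.03121′; 120 + 22.03121/60 = 120.3671868
  E ⇒ keep positive
Point 2:
  Latitude: 18 + 15.3811/60 = 18.2563517
  hemisphere S, so the sign is −
  λ: 131 + 45.35/60 = 131.7558333
  E → positive
Point 3:
  Latitude: 0.675′ = 0.011250°; total 84.0112500
  N → positive
  λ: 28.368′ = 0.472800°; total 41.4728000
  E → positive

1. -76.304235, 120.367187
2. -18.256352, 131.755833
3. 84.011250, 41.472800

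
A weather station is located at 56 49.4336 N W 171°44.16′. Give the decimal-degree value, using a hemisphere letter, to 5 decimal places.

Lat: 49.4336′ = 0.823893°; total 56.823893
λ: 44.16′ = 0.736000°; total 171.736000

56.82389° N, 171.73600° W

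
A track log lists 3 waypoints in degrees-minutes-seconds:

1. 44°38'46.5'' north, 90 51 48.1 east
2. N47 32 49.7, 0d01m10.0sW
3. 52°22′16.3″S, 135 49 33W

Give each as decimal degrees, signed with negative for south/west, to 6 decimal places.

1. 44.646250, 90.863361
2. 47.547139, -0.019444
3. -52.371194, -135.825833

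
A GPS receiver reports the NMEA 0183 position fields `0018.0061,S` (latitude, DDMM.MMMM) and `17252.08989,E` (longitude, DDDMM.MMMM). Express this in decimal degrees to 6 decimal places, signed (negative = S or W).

-0.300102, 172.868165

Latitude: degrees = first 2 digits = 0, minutes = 18.0061; 0 + 18.0061/60 = 0.3001017
S ⇒ negate
Longitude: split at 3 digits → 172° and 52.08989′; 172 + 52.08989/60 = 172.8681648
E → positive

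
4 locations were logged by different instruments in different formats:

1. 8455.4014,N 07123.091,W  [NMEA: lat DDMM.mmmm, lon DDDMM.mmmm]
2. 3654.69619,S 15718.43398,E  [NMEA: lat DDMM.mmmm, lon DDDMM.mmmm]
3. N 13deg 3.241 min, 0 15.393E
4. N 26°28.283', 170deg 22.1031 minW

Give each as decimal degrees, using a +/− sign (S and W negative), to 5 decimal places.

Point 1:
  Latitude: degrees = first 2 digits = 84, minutes = 55.4014; 84 + 55.4014/60 = 84.923357
  N → positive
  λ: split at 3 digits → 071° and 23.091′; 71 + 23.091/60 = 71.384850
  hemisphere W, so the sign is −
Point 2:
  φ: split at 2 digits → 36° and 54.69619′; 36 + 54.69619/60 = 36.911603
  S → negative
  Lon: degrees = first 3 digits = 157, minutes = 18.43398; 157 + 18.43398/60 = 157.307233
  E ⇒ keep positive
Point 3:
  Latitude: 3.241′ = 0.054017°; total 13.054017
  N ⇒ keep positive
  Lon: 0 + 15.393/60 = 0.256550
  E → positive
Point 4:
  φ: 28.283′ = 0.471383°; total 26.471383
  N → positive
  λ: 22.1031′ = 0.368385°; total 170.368385
  hemisphere W, so the sign is −

1. 84.92336, -71.38485
2. -36.91160, 157.30723
3. 13.05402, 0.25655
4. 26.47138, -170.36839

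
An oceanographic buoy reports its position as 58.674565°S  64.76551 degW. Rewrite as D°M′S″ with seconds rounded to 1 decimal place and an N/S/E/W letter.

φ: 0.674565 × 60 = 40.47390′ → 40′, remainder × 60 = 28.434″
Lon: 0.765510° → 45.93060′; 0.93060 × 60 = 55.836″

58°40′28.4″ S, 64°45′55.8″ W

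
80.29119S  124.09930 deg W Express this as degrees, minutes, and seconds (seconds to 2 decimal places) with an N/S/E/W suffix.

80°17′28.28″ S, 124°05′57.48″ W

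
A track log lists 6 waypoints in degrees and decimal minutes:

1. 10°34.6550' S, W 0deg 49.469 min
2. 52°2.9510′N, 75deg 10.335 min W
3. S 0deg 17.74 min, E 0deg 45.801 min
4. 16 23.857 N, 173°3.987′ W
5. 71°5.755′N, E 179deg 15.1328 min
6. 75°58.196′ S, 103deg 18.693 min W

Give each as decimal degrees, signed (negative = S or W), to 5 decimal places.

Point 1:
  Lat: 34.655′ = 0.577583°; total 10.577583
  S ⇒ negate
  λ: 0 + 49.469/60 = 0.824483
  W → negative
Point 2:
  Latitude: 52 + 2.951/60 = 52.049183
  N → positive
  Lon: 10.335′ = 0.172250°; total 75.172250
  hemisphere W, so the sign is −
Point 3:
  Latitude: 17.74′ = 0.295667°; total 0.295667
  S ⇒ negate
  Longitude: 0 + 45.801/60 = 0.763350
  E → positive
Point 4:
  Latitude: 16 + 23.857/60 = 16.397617
  N → positive
  Longitude: 3.987′ = 0.066450°; total 173.066450
  hemisphere W, so the sign is −
Point 5:
  Lat: 71 + 5.755/60 = 71.095917
  N → positive
  λ: 179 + 15.1328/60 = 179.252213
  E → positive
Point 6:
  Latitude: 58.196′ = 0.969933°; total 75.969933
  hemisphere S, so the sign is −
  Longitude: 18.693′ = 0.311550°; total 103.311550
  W → negative

1. -10.57758, -0.82448
2. 52.04918, -75.17225
3. -0.29567, 0.76335
4. 16.39762, -173.06645
5. 71.09592, 179.25221
6. -75.96993, -103.31155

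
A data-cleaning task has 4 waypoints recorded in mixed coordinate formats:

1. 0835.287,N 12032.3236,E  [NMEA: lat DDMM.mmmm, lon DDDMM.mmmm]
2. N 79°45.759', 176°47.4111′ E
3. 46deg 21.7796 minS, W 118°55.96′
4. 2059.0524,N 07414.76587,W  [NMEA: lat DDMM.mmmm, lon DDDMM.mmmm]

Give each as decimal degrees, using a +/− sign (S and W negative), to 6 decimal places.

Point 1:
  Latitude: split at 2 digits → 08° and 35.287′; 8 + 35.287/60 = 8.5881167
  N → positive
  Longitude: degrees = first 3 digits = 120, minutes = 32.3236; 120 + 32.3236/60 = 120.5387267
  E → positive
Point 2:
  Lat: 45.759′ = 0.762650°; total 79.7626500
  N ⇒ keep positive
  Longitude: 176 + 47.4111/60 = 176.7901850
  E ⇒ keep positive
Point 3:
  Latitude: 46 + 21.7796/60 = 46.3629933
  S ⇒ negate
  Lon: 118 + 55.96/60 = 118.9326667
  W → negative
Point 4:
  Lat: split at 2 digits → 20° and 59.0524′; 20 + 59.0524/60 = 20.9842067
  N ⇒ keep positive
  Longitude: degrees = first 3 digits = 74, minutes = 14.76587; 74 + 14.76587/60 = 74.2460978
  W → negative

1. 8.588117, 120.538727
2. 79.762650, 176.790185
3. -46.362993, -118.932667
4. 20.984207, -74.246098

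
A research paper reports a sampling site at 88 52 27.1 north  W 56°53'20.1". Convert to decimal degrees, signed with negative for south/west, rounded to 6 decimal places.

φ: 88 + 52/60 + 27.1/3600 = 88.8741944
N ⇒ keep positive
Lon: 53′ + 20.1″ = 53.33500′; 56 + 53.33500/60 = 56.8889167
hemisphere W, so the sign is −

88.874194, -56.888917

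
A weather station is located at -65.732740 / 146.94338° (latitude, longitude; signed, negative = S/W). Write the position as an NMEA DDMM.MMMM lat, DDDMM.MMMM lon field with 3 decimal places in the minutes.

Latitude is negative → S; |value| = 65.732740
Lat: minutes = (65.732740 − 65) × 60 = 43.96440
Longitude: fractional part 0.943380 → 56.60280 minutes

6543.964,S / 14656.603,E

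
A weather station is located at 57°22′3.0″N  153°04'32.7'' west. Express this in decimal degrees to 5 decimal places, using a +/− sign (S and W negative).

57.36750, -153.07575

Lat: 57° + 22/60 + 3/3600 = 57 + 0.366667 + 0.000833 = 57.367500
N ⇒ keep positive
Lon: 153° + 4/60 + 32.7/3600 = 153 + 0.066667 + 0.009083 = 153.075750
W → negative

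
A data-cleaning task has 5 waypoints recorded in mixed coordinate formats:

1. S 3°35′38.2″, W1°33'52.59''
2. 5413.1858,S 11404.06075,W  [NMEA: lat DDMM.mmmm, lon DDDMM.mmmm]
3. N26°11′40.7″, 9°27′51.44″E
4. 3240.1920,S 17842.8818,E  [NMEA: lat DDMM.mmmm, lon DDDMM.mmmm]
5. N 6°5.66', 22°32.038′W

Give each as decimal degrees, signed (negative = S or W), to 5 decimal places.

1. -3.59394, -1.56461
2. -54.21976, -114.06768
3. 26.19464, 9.46429
4. -32.66987, 178.71470
5. 6.09433, -22.53397

Point 1:
  Lat: 3° + 35/60 + 38.2/3600 = 3 + 0.583333 + 0.010611 = 3.593944
  S ⇒ negate
  Lon: 33′ + 52.59″ = 33.87650′; 1 + 33.87650/60 = 1.564608
  hemisphere W, so the sign is −
Point 2:
  Latitude: split at 2 digits → 54° and 13.1858′; 54 + 13.1858/60 = 54.219763
  hemisphere S, so the sign is −
  Lon: degrees = first 3 digits = 114, minutes = 4.06075; 114 + 4.06075/60 = 114.067679
  W → negative
Point 3:
  Latitude: 26 + 11/60 + 40.7/3600 = 26.194639
  N ⇒ keep positive
  λ: 9 + 27/60 + 51.44/3600 = 9.464289
  E ⇒ keep positive
Point 4:
  Lat: split at 2 digits → 32° and 40.192′; 32 + 40.192/60 = 32.669867
  S ⇒ negate
  Lon: split at 3 digits → 178° and 42.8818′; 178 + 42.8818/60 = 178.714697
  E → positive
Point 5:
  φ: 6 + 5.66/60 = 6.094333
  N → positive
  Longitude: 32.038′ = 0.533967°; total 22.533967
  W ⇒ negate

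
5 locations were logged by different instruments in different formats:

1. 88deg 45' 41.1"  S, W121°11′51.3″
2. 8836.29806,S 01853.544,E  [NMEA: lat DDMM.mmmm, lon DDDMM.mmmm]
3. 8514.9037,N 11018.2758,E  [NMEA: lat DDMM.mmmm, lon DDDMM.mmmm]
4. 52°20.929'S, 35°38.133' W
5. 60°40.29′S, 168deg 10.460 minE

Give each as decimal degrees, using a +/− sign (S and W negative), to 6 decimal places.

Point 1:
  φ: 45′ + 41.1″ = 45.68500′; 88 + 45.68500/60 = 88.7614167
  S ⇒ negate
  λ: 121° + 11/60 + 51.3/3600 = 121 + 0.183333 + 0.014250 = 121.1975833
  hemisphere W, so the sign is −
Point 2:
  Latitude: split at 2 digits → 88° and 36.29806′; 88 + 36.29806/60 = 88.6049677
  S → negative
  Lon: degrees = first 3 digits = 18, minutes = 53.544; 18 + 53.544/60 = 18.8924000
  E → positive
Point 3:
  Latitude: degrees = first 2 digits = 85, minutes = 14.9037; 85 + 14.9037/60 = 85.2483950
  N → positive
  λ: degrees = first 3 digits = 110, minutes = 18.2758; 110 + 18.2758/60 = 110.3045967
  E ⇒ keep positive
Point 4:
  φ: 20.929′ = 0.348817°; total 52.3488167
  hemisphere S, so the sign is −
  λ: 35 + 38.133/60 = 35.6355500
  W → negative
Point 5:
  φ: 60 + 40.29/60 = 60.6715000
  hemisphere S, so the sign is −
  λ: 10.46′ = 0.174333°; total 168.1743333
  E ⇒ keep positive

1. -88.761417, -121.197583
2. -88.604968, 18.892400
3. 85.248395, 110.304597
4. -52.348817, -35.635550
5. -60.671500, 168.174333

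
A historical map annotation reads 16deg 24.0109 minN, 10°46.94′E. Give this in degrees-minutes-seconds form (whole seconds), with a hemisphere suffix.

16°24′1″ N, 10°46′56″ E

Lat: 24.01090′ → 24′ and 0.01090 × 60 = 0.65″
Lon: 46.94000′ → 46′ and 0.94000 × 60 = 56.40″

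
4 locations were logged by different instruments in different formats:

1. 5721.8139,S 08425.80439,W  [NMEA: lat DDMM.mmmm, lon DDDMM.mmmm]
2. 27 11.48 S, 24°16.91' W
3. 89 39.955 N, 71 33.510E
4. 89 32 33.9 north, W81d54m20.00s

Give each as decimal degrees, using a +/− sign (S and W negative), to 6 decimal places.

Point 1:
  Latitude: split at 2 digits → 57° and 21.8139′; 57 + 21.8139/60 = 57.3635650
  S → negative
  λ: split at 3 digits → 084° and 25.80439′; 84 + 25.80439/60 = 84.4300732
  W → negative
Point 2:
  φ: 27 + 11.48/60 = 27.1913333
  hemisphere S, so the sign is −
  Longitude: 24 + 16.91/60 = 24.2818333
  W ⇒ negate
Point 3:
  Lat: 89 + 39.955/60 = 89.6659167
  N → positive
  Longitude: 33.51′ = 0.558500°; total 71.5585000
  E ⇒ keep positive
Point 4:
  Latitude: 89° + 32/60 + 33.9/3600 = 89 + 0.533333 + 0.009417 = 89.5427500
  N ⇒ keep positive
  Longitude: 81 + 54/60 + 20/3600 = 81.9055556
  W → negative

1. -57.363565, -84.430073
2. -27.191333, -24.281833
3. 89.665917, 71.558500
4. 89.542750, -81.905556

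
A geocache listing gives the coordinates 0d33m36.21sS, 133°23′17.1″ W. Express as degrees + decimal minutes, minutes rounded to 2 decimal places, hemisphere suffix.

Lat: seconds/60 = 0.60350; minutes = 33 + 0.60350 = 33.6035
Longitude: seconds/60 = 0.28500; minutes = 23 + 0.28500 = 23.2850

0° 33.60′ S, 133° 23.29′ W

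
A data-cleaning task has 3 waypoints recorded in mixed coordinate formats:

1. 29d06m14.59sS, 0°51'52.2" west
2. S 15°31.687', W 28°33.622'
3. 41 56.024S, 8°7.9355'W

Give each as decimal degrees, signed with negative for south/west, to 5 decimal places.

1. -29.10405, -0.86450
2. -15.52812, -28.56037
3. -41.93373, -8.13226

Point 1:
  Latitude: 6′ + 14.59″ = 6.24317′; 29 + 6.24317/60 = 29.104053
  S ⇒ negate
  Longitude: 0 + 51/60 + 52.2/3600 = 0.864500
  hemisphere W, so the sign is −
Point 2:
  Lat: 31.687′ = 0.528117°; total 15.528117
  S → negative
  λ: 28 + 33.622/60 = 28.560367
  W ⇒ negate
Point 3:
  φ: 56.024′ = 0.933733°; total 41.933733
  S ⇒ negate
  λ: 8 + 7.9355/60 = 8.132258
  W → negative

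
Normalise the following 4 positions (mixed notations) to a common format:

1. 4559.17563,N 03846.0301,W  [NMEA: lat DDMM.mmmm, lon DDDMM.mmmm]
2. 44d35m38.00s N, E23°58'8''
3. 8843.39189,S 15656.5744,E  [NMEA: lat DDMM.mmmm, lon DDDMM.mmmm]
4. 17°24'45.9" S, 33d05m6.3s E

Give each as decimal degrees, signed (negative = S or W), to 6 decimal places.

1. 45.986261, -38.767168
2. 44.593889, 23.968889
3. -88.723198, 156.942907
4. -17.412750, 33.085083

Point 1:
  φ: split at 2 digits → 45° and 59.17563′; 45 + 59.17563/60 = 45.9862605
  N → positive
  Lon: split at 3 digits → 038° and 46.0301′; 38 + 46.0301/60 = 38.7671683
  hemisphere W, so the sign is −
Point 2:
  Lat: 44 + 35/60 + 38/3600 = 44.5938889
  N → positive
  Lon: 23° + 58/60 + 8/3600 = 23 + 0.966667 + 0.002222 = 23.9688889
  E ⇒ keep positive
Point 3:
  Latitude: split at 2 digits → 88° and 43.39189′; 88 + 43.39189/60 = 88.7231982
  hemisphere S, so the sign is −
  Lon: degrees = first 3 digits = 156, minutes = 56.5744; 156 + 56.5744/60 = 156.9429067
  E ⇒ keep positive
Point 4:
  φ: 17 + 24/60 + 45.9/3600 = 17.4127500
  S → negative
  Lon: 33 + 5/60 + 6.3/3600 = 33.0850833
  E → positive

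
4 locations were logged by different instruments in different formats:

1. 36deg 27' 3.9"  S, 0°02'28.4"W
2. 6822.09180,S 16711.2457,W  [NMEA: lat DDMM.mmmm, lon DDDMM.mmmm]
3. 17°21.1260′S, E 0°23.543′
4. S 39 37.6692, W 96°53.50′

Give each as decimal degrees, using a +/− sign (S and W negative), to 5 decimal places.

Point 1:
  Latitude: 36 + 27/60 + 3.9/3600 = 36.451083
  hemisphere S, so the sign is −
  λ: 0° + 2/60 + 28.4/3600 = 0 + 0.033333 + 0.007889 = 0.041222
  W → negative
Point 2:
  φ: split at 2 digits → 68° and 22.0918′; 68 + 22.0918/60 = 68.368197
  hemisphere S, so the sign is −
  λ: split at 3 digits → 167° and 11.2457′; 167 + 11.2457/60 = 167.187428
  hemisphere W, so the sign is −
Point 3:
  Lat: 17 + 21.126/60 = 17.352100
  S → negative
  Longitude: 23.543′ = 0.392383°; total 0.392383
  E → positive
Point 4:
  φ: 39 + 37.6692/60 = 39.627820
  S ⇒ negate
  Lon: 96 + 53.5/60 = 96.891667
  hemisphere W, so the sign is −

1. -36.45108, -0.04122
2. -68.36820, -167.18743
3. -17.35210, 0.39238
4. -39.62782, -96.89167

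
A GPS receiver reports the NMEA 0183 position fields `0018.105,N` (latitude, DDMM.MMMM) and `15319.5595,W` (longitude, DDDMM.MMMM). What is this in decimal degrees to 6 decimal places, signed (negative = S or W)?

0.301750, -153.325992

φ: degrees = first 2 digits = 0, minutes = 18.105; 0 + 18.105/60 = 0.3017500
N → positive
λ: degrees = first 3 digits = 153, minutes = 19.5595; 153 + 19.5595/60 = 153.3259917
hemisphere W, so the sign is −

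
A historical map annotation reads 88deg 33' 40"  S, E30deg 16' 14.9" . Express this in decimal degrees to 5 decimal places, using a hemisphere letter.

88.56111° S, 30.27081° E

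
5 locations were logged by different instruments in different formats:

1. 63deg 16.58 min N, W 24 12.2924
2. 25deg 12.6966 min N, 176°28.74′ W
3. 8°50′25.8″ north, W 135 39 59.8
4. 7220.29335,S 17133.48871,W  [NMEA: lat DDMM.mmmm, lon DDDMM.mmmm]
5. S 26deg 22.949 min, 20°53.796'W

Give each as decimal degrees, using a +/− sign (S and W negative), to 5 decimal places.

Point 1:
  φ: 16.58′ = 0.276333°; total 63.276333
  N ⇒ keep positive
  Lon: 12.2924′ = 0.204873°; total 24.204873
  W ⇒ negate
Point 2:
  Latitude: 25 + 12.6966/60 = 25.211610
  N → positive
  λ: 176 + 28.74/60 = 176.479000
  W → negative
Point 3:
  φ: 50′ + 25.8″ = 50.43000′; 8 + 50.43000/60 = 8.840500
  N ⇒ keep positive
  Longitude: 135° + 39/60 + 59.8/3600 = 135 + 0.650000 + 0.016611 = 135.666611
  W ⇒ negate
Point 4:
  φ: degrees = first 2 digits = 72, minutes = 20.29335; 72 + 20.29335/60 = 72.338223
  S ⇒ negate
  λ: degrees = first 3 digits = 171, minutes = 33.48871; 171 + 33.48871/60 = 171.558145
  W ⇒ negate
Point 5:
  φ: 26 + 22.949/60 = 26.382483
  S ⇒ negate
  Longitude: 53.796′ = 0.896600°; total 20.896600
  W → negative

1. 63.27633, -24.20487
2. 25.21161, -176.47900
3. 8.84050, -135.66661
4. -72.33822, -171.55815
5. -26.38248, -20.89660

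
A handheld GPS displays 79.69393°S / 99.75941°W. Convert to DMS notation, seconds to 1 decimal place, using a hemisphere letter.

79°41′38.1″ S, 99°45′33.9″ W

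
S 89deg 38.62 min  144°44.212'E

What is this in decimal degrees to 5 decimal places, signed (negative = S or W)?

-89.64367, 144.73687

Lat: 38.62′ = 0.643667°; total 89.643667
hemisphere S, so the sign is −
Lon: 44.212′ = 0.736867°; total 144.736867
E → positive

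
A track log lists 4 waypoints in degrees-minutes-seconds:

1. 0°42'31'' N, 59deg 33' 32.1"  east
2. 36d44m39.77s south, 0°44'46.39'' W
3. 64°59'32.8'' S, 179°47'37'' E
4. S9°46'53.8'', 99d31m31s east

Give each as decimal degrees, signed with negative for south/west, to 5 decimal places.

1. 0.70861, 59.55892
2. -36.74438, -0.74622
3. -64.99244, 179.79361
4. -9.78161, 99.52528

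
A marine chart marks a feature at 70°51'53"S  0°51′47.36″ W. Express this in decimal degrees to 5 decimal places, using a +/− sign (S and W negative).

φ: 70° + 51/60 + 53/3600 = 70 + 0.850000 + 0.014722 = 70.864722
S → negative
Longitude: 0 + 51/60 + 47.36/3600 = 0.863156
W ⇒ negate

-70.86472, -0.86316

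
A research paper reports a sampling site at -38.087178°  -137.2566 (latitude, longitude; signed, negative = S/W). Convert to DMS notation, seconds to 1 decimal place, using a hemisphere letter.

Latitude is negative → S; |value| = 38.087178
Latitude: whole degrees 38; 5.23068′ → 5′ and 13.841″
Longitude is negative → W; |value| = 137.256600
λ: whole degrees 137; 15.39600′ → 15′ and 23.760″

38°05′13.8″ S, 137°15′23.8″ W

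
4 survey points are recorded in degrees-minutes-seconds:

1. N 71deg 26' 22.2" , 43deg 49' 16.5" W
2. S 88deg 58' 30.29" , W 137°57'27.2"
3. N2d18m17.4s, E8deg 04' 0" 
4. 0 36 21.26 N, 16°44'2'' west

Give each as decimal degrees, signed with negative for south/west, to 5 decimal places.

Point 1:
  Latitude: 26′ + 22.2″ = 26.37000′; 71 + 26.37000/60 = 71.439500
  N ⇒ keep positive
  λ: 43 + 49/60 + 16.5/3600 = 43.821250
  W ⇒ negate
Point 2:
  φ: 88 + 58/60 + 30.29/3600 = 88.975081
  S ⇒ negate
  Lon: 137 + 57/60 + 27.2/3600 = 137.957556
  W ⇒ negate
Point 3:
  Latitude: 2° + 18/60 + 17.4/3600 = 2 + 0.300000 + 0.004833 = 2.304833
  N → positive
  λ: 8 + 4/60 + 0/3600 = 8.066667
  E ⇒ keep positive
Point 4:
  Latitude: 0° + 36/60 + 21.26/3600 = 0 + 0.600000 + 0.005906 = 0.605906
  N → positive
  λ: 16° + 44/60 + 2/3600 = 16 + 0.733333 + 0.000556 = 16.733889
  W → negative

1. 71.43950, -43.82125
2. -88.97508, -137.95756
3. 2.30483, 8.06667
4. 0.60591, -16.73389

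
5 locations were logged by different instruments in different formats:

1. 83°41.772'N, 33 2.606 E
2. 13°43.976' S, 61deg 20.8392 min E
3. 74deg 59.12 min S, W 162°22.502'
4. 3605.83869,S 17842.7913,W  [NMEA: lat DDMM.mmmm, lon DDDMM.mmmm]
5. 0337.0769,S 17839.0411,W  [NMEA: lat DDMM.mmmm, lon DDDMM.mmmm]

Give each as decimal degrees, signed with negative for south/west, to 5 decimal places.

1. 83.69620, 33.04343
2. -13.73293, 61.34732
3. -74.98533, -162.37503
4. -36.09731, -178.71319
5. -3.61795, -178.65069

Point 1:
  φ: 41.772′ = 0.696200°; total 83.696200
  N → positive
  Lon: 2.606′ = 0.043433°; total 33.043433
  E → positive
Point 2:
  Latitude: 43.976′ = 0.732933°; total 13.732933
  hemisphere S, so the sign is −
  Longitude: 61 + 20.8392/60 = 61.347320
  E → positive
Point 3:
  φ: 74 + 59.12/60 = 74.985333
  hemisphere S, so the sign is −
  λ: 162 + 22.502/60 = 162.375033
  W ⇒ negate
Point 4:
  Lat: degrees = first 2 digits = 36, minutes = 5.83869; 36 + 5.83869/60 = 36.097312
  hemisphere S, so the sign is −
  Longitude: degrees = first 3 digits = 178, minutes = 42.7913; 178 + 42.7913/60 = 178.713188
  W ⇒ negate
Point 5:
  Latitude: split at 2 digits → 03° and 37.0769′; 3 + 37.0769/60 = 3.617948
  S ⇒ negate
  Longitude: degrees = first 3 digits = 178, minutes = 39.0411; 178 + 39.0411/60 = 178.650685
  W ⇒ negate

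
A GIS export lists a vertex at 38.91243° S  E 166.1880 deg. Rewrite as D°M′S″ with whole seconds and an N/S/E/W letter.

38°54′45″ S, 166°11′17″ E

φ: 0.912430 × 60 = 54.74580′ → 54′, remainder × 60 = 44.75″
λ: 0.188000° → 11.28000′; 0.28000 × 60 = 16.80″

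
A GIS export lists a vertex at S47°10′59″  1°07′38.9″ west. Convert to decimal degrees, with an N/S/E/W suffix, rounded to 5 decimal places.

47.18306° S, 1.12747° W

φ: 47° + 10/60 + 59/3600 = 47 + 0.166667 + 0.016389 = 47.183056
λ: 1° + 7/60 + 38.9/3600 = 1 + 0.116667 + 0.010806 = 1.127472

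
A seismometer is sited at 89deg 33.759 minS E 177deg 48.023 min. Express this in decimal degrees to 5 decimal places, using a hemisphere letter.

Latitude: 89 + 33.759/60 = 89.562650
Lon: 48.023′ = 0.800383°; total 177.800383

89.56265° S, 177.80038° E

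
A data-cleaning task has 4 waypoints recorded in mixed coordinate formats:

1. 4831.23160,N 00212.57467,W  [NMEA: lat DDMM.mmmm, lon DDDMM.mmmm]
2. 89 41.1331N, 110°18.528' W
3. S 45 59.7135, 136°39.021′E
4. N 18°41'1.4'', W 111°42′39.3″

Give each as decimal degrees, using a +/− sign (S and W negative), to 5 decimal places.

1. 48.52053, -2.20958
2. 89.68555, -110.30880
3. -45.99523, 136.65035
4. 18.68372, -111.71092

Point 1:
  Latitude: degrees = first 2 digits = 48, minutes = 31.2316; 48 + 31.2316/60 = 48.520527
  N → positive
  Lon: split at 3 digits → 002° and 12.57467′; 2 + 12.57467/60 = 2.209578
  W → negative
Point 2:
  φ: 89 + 41.1331/60 = 89.685552
  N ⇒ keep positive
  Lon: 110 + 18.528/60 = 110.308800
  hemisphere W, so the sign is −
Point 3:
  φ: 45 + 59.7135/60 = 45.995225
  S → negative
  Longitude: 39.021′ = 0.650350°; total 136.650350
  E ⇒ keep positive
Point 4:
  φ: 41′ + 1.4″ = 41.02333′; 18 + 41.02333/60 = 18.683722
  N ⇒ keep positive
  Lon: 42′ + 39.3″ = 42.65500′; 111 + 42.65500/60 = 111.710917
  W → negative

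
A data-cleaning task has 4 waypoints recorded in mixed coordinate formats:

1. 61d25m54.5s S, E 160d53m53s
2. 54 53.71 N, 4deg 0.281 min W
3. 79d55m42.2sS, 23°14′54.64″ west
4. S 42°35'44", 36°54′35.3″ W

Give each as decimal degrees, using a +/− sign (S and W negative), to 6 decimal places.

1. -61.431806, 160.898056
2. 54.895167, -4.004683
3. -79.928389, -23.248511
4. -42.595556, -36.909806

Point 1:
  φ: 25′ + 54.5″ = 25.90833′; 61 + 25.90833/60 = 61.4318056
  S ⇒ negate
  Lon: 160 + 53/60 + 53/3600 = 160.8980556
  E ⇒ keep positive
Point 2:
  Latitude: 53.71′ = 0.895167°; total 54.8951667
  N ⇒ keep positive
  Lon: 0.281′ = 0.004683°; total 4.0046833
  W → negative
Point 3:
  Lat: 79° + 55/60 + 42.2/3600 = 79 + 0.916667 + 0.011722 = 79.9283889
  S ⇒ negate
  Longitude: 23° + 14/60 + 54.64/3600 = 23 + 0.233333 + 0.015178 = 23.2485111
  hemisphere W, so the sign is −
Point 4:
  Latitude: 42° + 35/60 + 44/3600 = 42 + 0.583333 + 0.012222 = 42.5955556
  S → negative
  λ: 36 + 54/60 + 35.3/3600 = 36.9098056
  W ⇒ negate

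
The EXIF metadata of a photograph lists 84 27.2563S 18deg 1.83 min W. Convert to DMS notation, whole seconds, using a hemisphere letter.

Lat: fractional minutes 0.25630 × 60 = 15.38″
Lon: 1.83000′ → 1′ and 0.83000 × 60 = 49.80″

84°27′15″ S, 18°01′50″ W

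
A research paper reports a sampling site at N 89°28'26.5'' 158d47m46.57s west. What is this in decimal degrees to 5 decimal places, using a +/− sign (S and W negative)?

Lat: 28′ + 26.5″ = 28.44167′; 89 + 28.44167/60 = 89.474028
N ⇒ keep positive
Lon: 158 + 47/60 + 46.57/3600 = 158.796269
W ⇒ negate

89.47403, -158.79627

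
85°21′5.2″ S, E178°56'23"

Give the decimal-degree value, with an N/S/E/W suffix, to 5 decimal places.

Latitude: 85 + 21/60 + 5.2/3600 = 85.351444
Longitude: 56′ + 23″ = 56.38333′; 178 + 56.38333/60 = 178.939722

85.35144° S, 178.93972° E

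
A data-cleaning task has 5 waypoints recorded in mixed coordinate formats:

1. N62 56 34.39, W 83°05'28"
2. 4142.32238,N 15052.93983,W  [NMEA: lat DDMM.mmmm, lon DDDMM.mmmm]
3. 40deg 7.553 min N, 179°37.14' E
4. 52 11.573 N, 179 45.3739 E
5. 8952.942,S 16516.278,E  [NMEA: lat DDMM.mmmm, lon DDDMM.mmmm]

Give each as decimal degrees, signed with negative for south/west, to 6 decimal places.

Point 1:
  φ: 56′ + 34.39″ = 56.57317′; 62 + 56.57317/60 = 62.9428861
  N ⇒ keep positive
  Longitude: 83 + 5/60 + 28/3600 = 83.0911111
  W → negative
Point 2:
  Lat: degrees = first 2 digits = 41, minutes = 42.32238; 41 + 42.32238/60 = 41.7053730
  N ⇒ keep positive
  Longitude: degrees = first 3 digits = 150, minutes = 52.93983; 150 + 52.93983/60 = 150.8823305
  W ⇒ negate
Point 3:
  Lat: 7.553′ = 0.125883°; total 40.1258833
  N → positive
  Lon: 179 + 37.14/60 = 179.6190000
  E ⇒ keep positive
Point 4:
  Latitude: 11.573′ = 0.192883°; total 52.1928833
  N ⇒ keep positive
  Longitude: 179 + 45.3739/60 = 179.7562317
  E ⇒ keep positive
Point 5:
  Latitude: split at 2 digits → 89° and 52.942′; 89 + 52.942/60 = 89.8823667
  hemisphere S, so the sign is −
  λ: degrees = first 3 digits = 165, minutes = 16.278; 165 + 16.278/60 = 165.2713000
  E → positive

1. 62.942886, -83.091111
2. 41.705373, -150.882331
3. 40.125883, 179.619000
4. 52.192883, 179.756232
5. -89.882367, 165.271300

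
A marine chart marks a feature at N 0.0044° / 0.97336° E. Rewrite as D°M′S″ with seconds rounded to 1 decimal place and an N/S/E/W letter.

0°00′15.8″ N, 0°58′24.1″ E

φ: whole degrees 0; 0.26400′ → 0′ and 15.840″
Longitude: whole degrees 0; 58.40160′ → 58′ and 24.096″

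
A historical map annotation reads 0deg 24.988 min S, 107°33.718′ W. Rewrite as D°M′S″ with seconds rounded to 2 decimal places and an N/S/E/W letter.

Latitude: 24.98800′ → 24′ and 0.98800 × 60 = 59.2800″
Lon: fractional minutes 0.71800 × 60 = 43.0800″

0°24′59.28″ S, 107°33′43.08″ W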